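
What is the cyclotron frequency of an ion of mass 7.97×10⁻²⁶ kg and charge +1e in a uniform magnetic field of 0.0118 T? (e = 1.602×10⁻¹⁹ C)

f ≈ 3770 Hz

f = |q|B/(2πm).
f = (1.602×10⁻¹⁹)(0.0118)/(2π·7.97×10⁻²⁶) ≈ 3770 Hz.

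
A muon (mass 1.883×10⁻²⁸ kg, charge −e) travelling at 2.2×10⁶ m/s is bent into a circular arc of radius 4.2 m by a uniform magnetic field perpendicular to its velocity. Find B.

B ≈ 6.2×10⁻⁴ T

From |q|vB = mv²/r, B = mv/(|q|r).
B = (1.883×10⁻²⁸)(2.2×10⁶)/((1.602×10⁻¹⁹)(4.2)) ≈ 6.2×10⁻⁴ T.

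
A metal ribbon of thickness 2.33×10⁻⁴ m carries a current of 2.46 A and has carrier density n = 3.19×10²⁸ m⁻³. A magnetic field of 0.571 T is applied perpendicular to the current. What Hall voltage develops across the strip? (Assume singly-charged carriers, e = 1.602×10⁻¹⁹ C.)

V_H = IB/(n e t).
V_H = (2.46)(0.571)/((3.19×10²⁸)(1.602×10⁻¹⁹)(2.33×10⁻⁴)) ≈ 1.18×10⁻⁶ V.

V_H ≈ 1.18×10⁻⁶ V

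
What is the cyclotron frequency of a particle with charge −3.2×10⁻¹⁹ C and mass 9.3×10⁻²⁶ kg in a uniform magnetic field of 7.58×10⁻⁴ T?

f = |q|B/(2πm).
f = (3.2×10⁻¹⁹)(7.58×10⁻⁴)/(2π·9.3×10⁻²⁶) ≈ 415 Hz.

f ≈ 415 Hz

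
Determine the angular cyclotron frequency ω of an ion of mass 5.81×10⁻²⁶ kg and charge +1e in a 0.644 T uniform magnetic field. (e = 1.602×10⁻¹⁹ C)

ω ≈ 1.78×10⁶ rad/s

ω = |q|B/m.
ω = (1.602×10⁻¹⁹)(0.644)/5.81×10⁻²⁶ ≈ 1.78×10⁶ rad/s.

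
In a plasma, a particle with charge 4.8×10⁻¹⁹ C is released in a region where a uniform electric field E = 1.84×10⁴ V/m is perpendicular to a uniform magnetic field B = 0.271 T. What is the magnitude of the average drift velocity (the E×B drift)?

v_d ≈ 6.79×10⁴ m/s

The steady drift has the magnetic force balancing the electric force, so v_d = E/B.
v_d = 1.84×10⁴/0.271 = 6.79×10⁴ m/s.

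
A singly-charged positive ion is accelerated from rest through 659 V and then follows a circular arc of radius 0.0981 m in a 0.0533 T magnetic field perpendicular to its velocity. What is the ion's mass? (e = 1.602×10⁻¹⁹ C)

m ≈ 3.32×10⁻²⁷ kg

Combine |q|V = ½mv² and r = mv/(|q|B): eliminate v to get m = qB²r²/(2V).
m = (1.602×10⁻¹⁹)(0.0533)²(0.0981)²/(2·659) ≈ 3.32×10⁻²⁷ kg.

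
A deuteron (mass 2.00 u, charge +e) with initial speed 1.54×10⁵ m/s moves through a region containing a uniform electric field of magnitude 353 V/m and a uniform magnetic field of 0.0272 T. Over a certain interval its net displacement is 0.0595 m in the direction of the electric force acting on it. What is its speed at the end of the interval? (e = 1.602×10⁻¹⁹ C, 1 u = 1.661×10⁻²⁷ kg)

v_f ≈ 1.60×10⁵ m/s

B does no work; ΔKE = |q|E d.
½mv_f² = ½mv₀² + |q|Ed = ½(3.322×10⁻²⁷)(1.54×10⁵)² + (1.602×10⁻¹⁹)(353)(0.0595) ≈ 3.939×10⁻¹⁷ J + 3.365×10⁻¹⁸ J ≈ 4.276×10⁻¹⁷ J.
v_f = √(2·4.276×10⁻¹⁷/3.322×10⁻²⁷) ≈ 1.60×10⁵ m/s.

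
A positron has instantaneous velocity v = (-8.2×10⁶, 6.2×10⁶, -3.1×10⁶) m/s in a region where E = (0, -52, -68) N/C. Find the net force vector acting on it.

Only an electric field acts, so F = qE = (1.602×10⁻¹⁹ C)·(0, -52.0, -68.0) = (0, -8.33×10⁻¹⁸, -1.09×10⁻¹⁷) N.

F ≈ (0, -8.33×10⁻¹⁸, -1.09×10⁻¹⁷) N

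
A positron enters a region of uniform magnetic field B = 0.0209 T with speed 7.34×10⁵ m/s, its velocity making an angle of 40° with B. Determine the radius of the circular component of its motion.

r ≈ 1.28×10⁻⁴ m

v⊥ = v sinθ = 7.34×10⁵·sin40° ≈ 4.718×10⁵ m/s.
r = m v⊥/(|q|B) = (9.109×10⁻³¹)(4.718×10⁵)/((1.602×10⁻¹⁹)(0.0209)) ≈ 1.28×10⁻⁴ m.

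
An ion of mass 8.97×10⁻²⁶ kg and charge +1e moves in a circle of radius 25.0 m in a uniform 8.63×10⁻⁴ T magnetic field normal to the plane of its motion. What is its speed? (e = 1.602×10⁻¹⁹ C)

From |q|vB = mv²/r, v = |q|Br/m.
v = (1.602×10⁻¹⁹)(8.63×10⁻⁴)(25.0)/8.97×10⁻²⁶ ≈ 3.85×10⁴ m/s.

v ≈ 3.85×10⁴ m/s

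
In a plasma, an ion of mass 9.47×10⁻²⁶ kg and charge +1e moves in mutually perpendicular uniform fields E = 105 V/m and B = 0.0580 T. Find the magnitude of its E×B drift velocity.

The steady drift has the magnetic force balancing the electric force, so v_d = E/B.
v_d = 105/0.0580 = 1810 m/s.

v_d ≈ 1810 m/s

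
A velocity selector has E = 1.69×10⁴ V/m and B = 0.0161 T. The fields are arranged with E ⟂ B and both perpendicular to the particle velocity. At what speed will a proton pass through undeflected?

For undeflected motion the electric and magnetic forces balance: qE = qvB.
v = E/B = 1.69×10⁴/0.0161 = 1.05×10⁶ m/s.

v = 1.05×10⁶ m/s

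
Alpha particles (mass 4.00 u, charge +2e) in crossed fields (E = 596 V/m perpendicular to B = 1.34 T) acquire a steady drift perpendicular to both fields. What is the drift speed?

v_d ≈ 445 m/s

The E×B drift speed is v_d = E/B.
v_d = 596/1.34 = 445 m/s.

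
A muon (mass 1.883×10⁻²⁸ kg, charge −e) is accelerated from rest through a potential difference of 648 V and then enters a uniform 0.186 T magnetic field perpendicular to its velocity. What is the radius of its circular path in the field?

r ≈ 6.64×10⁻³ m

Acceleration: |q|V = ½mv² ⇒ v = √(2|q|V/m) = √(2·1.602×10⁻¹⁹·648/1.883×10⁻²⁸) ≈ 1.050×10⁶ m/s.
In the field: r = mv/(|q|B) = (1.883×10⁻²⁸)(1.050×10⁶)/((1.602×10⁻¹⁹)(0.186)) ≈ 6.64×10⁻³ m.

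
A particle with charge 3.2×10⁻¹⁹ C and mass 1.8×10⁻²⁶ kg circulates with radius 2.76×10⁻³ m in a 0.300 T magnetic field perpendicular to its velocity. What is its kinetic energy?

v = |q|Br/m, then KE = ½mv² = (qBr)²/(2m).
v = (3.2×10⁻¹⁹)(0.300)(2.76×10⁻³)/1.8×10⁻²⁶ ≈ 1.472×10⁴ m/s.
KE = ½(1.8×10⁻²⁶)(1.472×10⁴)² ≈ 1.95×10⁻¹⁸ J.

KE ≈ 1.95×10⁻¹⁸ J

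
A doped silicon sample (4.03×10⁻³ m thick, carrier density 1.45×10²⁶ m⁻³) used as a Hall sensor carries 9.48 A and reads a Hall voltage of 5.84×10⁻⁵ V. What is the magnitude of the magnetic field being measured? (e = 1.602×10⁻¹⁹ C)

B ≈ 0.577 T

From V_H = IB/(n e t), B = V_H n e t / I.
B = (5.84×10⁻⁵)(1.45×10²⁶)(1.602×10⁻¹⁹)(4.03×10⁻³)/9.48 ≈ 0.577 T.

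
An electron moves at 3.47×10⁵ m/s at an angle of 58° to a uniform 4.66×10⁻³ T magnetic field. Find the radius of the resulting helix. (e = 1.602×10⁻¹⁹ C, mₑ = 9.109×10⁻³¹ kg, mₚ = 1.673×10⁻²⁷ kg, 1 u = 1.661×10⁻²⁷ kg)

v⊥ = v sinθ = 3.47×10⁵·sin58° ≈ 2.943×10⁵ m/s.
r = m v⊥/(|q|B) = (9.109×10⁻³¹)(2.943×10⁵)/((1.602×10⁻¹⁹)(4.66×10⁻³)) ≈ 3.59×10⁻⁴ m.

r ≈ 3.59×10⁻⁴ m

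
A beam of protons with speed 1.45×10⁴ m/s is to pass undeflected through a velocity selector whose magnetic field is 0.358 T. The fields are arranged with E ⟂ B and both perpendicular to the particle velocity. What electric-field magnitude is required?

For straight-line motion qE = qvB, so E = vB.
E = 1.45×10⁴ × 0.358 = 5190 V/m.

E = 5190 V/m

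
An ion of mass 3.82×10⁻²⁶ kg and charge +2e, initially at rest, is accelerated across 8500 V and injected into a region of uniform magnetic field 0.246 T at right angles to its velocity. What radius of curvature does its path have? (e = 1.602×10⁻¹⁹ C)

Acceleration: |q|V = ½mv² ⇒ v = √(2|q|V/m) = √(2·3.204×10⁻¹⁹·8500/3.82×10⁻²⁶) ≈ 3.776×10⁵ m/s.
In the field: r = mv/(|q|B) = (3.82×10⁻²⁶)(3.776×10⁵)/((3.204×10⁻¹⁹)(0.246)) ≈ 0.183 m.

r ≈ 0.183 m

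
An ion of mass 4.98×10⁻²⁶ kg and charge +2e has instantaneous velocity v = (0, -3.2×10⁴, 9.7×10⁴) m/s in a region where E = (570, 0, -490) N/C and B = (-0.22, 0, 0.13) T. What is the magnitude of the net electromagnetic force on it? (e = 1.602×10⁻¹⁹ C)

|F| ≈ 7.34×10⁻¹⁵ N

v×B = (-4160, -2.13×10⁴, -7040) N/C.
E + v×B = (-3590, -2.13×10⁴, -7530) N/C.
F = q(E + v×B) = (3.204×10⁻¹⁹ C)·(-3590, -2.13×10⁴, -7530) = (-1.15×10⁻¹⁵, -6.84×10⁻¹⁵, -2.41×10⁻¹⁵) N.
|F| = 7.34×10⁻¹⁵ N.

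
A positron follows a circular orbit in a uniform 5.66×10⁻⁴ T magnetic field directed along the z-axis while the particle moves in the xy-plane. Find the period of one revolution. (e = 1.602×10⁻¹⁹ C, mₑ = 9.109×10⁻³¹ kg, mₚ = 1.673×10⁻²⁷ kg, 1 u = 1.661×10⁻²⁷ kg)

T ≈ 6.31×10⁻⁸ s

The cyclotron period depends only on m, q, B: T = 2πm/(|q|B).
T = 2π(9.109×10⁻³¹)/((1.602×10⁻¹⁹)(5.66×10⁻⁴)) ≈ 6.31×10⁻⁸ s.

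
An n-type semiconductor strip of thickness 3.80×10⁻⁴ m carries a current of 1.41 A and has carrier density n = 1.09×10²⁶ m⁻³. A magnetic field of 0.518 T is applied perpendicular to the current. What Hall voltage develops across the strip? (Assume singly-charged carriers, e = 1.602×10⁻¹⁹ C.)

V_H ≈ 1.10×10⁻⁴ V

V_H = IB/(n e t).
V_H = (1.41)(0.518)/((1.09×10²⁶)(1.602×10⁻¹⁹)(3.80×10⁻⁴)) ≈ 1.10×10⁻⁴ V.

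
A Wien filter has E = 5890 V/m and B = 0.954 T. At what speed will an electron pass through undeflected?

v = 6170 m/s

Straight-line motion ⇒ electric and magnetic forces cancel, so E = vB.
v = E/B = 5890/0.954 = 6170 m/s.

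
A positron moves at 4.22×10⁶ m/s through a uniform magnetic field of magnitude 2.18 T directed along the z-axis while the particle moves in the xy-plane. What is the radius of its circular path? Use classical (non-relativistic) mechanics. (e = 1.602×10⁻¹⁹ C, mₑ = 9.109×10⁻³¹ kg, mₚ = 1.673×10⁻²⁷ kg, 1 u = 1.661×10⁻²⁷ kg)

The magnetic force provides the centripetal force: |q|vB = mv²/r.
r = mv/(|q|B) = (9.109×10⁻³¹)(4.22×10⁶)/((1.602×10⁻¹⁹)(2.18)) ≈ 1.10×10⁻⁵ m.

r ≈ 1.10×10⁻⁵ m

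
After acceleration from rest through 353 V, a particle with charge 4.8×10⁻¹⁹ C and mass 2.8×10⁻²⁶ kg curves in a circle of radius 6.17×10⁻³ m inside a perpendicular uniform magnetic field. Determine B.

v = √(2|q|V/m) = √(2·4.8×10⁻¹⁹·353/2.8×10⁻²⁶) ≈ 1.100×10⁵ m/s.
B = mv/(|q|r) = (2.8×10⁻²⁶)(1.100×10⁵)/((4.8×10⁻¹⁹)(6.17×10⁻³)) ≈ 1.04 T.

B ≈ 1.04 T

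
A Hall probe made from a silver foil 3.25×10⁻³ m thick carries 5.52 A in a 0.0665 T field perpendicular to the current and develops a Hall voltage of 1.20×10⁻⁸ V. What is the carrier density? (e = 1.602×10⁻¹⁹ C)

From V_H = IB/(n e t), n = IB/(V_H e t).
n = (5.52)(0.0665)/((1.20×10⁻⁸)(1.602×10⁻¹⁹)(3.25×10⁻³)) ≈ 5.88×10²⁸ m⁻³.

n ≈ 5.88×10²⁸ m⁻³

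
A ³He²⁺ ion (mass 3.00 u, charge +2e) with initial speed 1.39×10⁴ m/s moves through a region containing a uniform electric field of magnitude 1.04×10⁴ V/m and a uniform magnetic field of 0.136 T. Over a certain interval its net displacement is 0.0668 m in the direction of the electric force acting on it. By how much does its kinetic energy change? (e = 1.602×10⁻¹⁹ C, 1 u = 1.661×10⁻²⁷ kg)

ΔKE ≈ 2.23×10⁻¹⁶ J

The magnetic force is always ⟂ v and does no work; only the electric force changes KE.
ΔKE = F_E · d = |q|E d = (3.204×10⁻¹⁹)(1.04×10⁴)(0.0668) ≈ 2.23×10⁻¹⁶ J.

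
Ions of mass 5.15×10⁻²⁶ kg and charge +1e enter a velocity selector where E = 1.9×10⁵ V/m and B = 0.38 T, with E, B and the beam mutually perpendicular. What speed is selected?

Straight-line motion ⇒ electric and magnetic forces cancel, so E = vB.
v = E/B = 1.9×10⁵/0.38 = 5.0×10⁵ m/s.

v = 5.0×10⁵ m/s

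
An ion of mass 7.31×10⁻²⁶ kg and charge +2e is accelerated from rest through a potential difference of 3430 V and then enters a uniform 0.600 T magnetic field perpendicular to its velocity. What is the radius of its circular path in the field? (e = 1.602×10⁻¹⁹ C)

Acceleration: |q|V = ½mv² ⇒ v = √(2|q|V/m) = √(2·3.204×10⁻¹⁹·3430/7.31×10⁻²⁶) ≈ 1.734×10⁵ m/s.
In the field: r = mv/(|q|B) = (7.31×10⁻²⁶)(1.734×10⁵)/((3.204×10⁻¹⁹)(0.600)) ≈ 0.0659 m.

r ≈ 0.0659 m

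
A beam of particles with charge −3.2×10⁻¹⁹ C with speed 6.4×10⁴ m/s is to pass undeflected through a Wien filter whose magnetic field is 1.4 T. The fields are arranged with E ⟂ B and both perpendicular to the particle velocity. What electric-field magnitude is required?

For straight-line motion qE = qvB, so E = vB.
E = 6.4×10⁴ × 1.4 = 9.0×10⁴ V/m.

E = 9.0×10⁴ V/m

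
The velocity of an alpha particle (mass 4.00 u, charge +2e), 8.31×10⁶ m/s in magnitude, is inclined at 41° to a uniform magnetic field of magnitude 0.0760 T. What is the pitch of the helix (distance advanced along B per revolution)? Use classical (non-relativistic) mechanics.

p ≈ 10.8 m

v∥ = v cosθ = 8.31×10⁶·cos41° ≈ 6.272×10⁶ m/s.
T = 2πm/(|q|B) = 2π(6.644×10⁻²⁷)/((3.204×10⁻¹⁹)(0.0760)) ≈ 1.714×10⁻⁶ s.
pitch = v∥ T = (6.272×10⁶)(1.714×10⁻⁶) ≈ 10.8 m.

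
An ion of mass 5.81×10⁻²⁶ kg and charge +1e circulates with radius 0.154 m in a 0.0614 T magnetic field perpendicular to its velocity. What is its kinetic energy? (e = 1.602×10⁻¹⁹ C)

KE ≈ 1.97×10⁻¹⁷ J

v = |q|Br/m, then KE = ½mv² = (qBr)²/(2m).
v = (1.602×10⁻¹⁹)(0.0614)(0.154)/5.81×10⁻²⁶ ≈ 2.607×10⁴ m/s.
KE = ½(5.81×10⁻²⁶)(2.607×10⁴)² ≈ 1.97×10⁻¹⁷ J.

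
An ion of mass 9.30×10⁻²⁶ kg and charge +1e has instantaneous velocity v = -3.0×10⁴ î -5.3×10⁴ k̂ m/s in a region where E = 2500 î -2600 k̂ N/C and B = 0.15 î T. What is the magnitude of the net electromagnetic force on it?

|F| ≈ 1.40×10⁻¹⁵ N

v×B = (0, -7950, 0) N/C.
E + v×B = (2500, -7950, -2600) N/C.
F = q(E + v×B) = (1.602×10⁻¹⁹ C)·(2500, -7950, -2600) = (4.00×10⁻¹⁶, -1.27×10⁻¹⁵, -4.17×10⁻¹⁶) N.
|F| = 1.40×10⁻¹⁵ N.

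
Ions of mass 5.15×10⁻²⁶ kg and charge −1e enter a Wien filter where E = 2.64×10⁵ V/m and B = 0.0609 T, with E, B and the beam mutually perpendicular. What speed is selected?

Straight-line motion ⇒ electric and magnetic forces cancel, so E = vB.
v = E/B = 2.64×10⁵/0.0609 = 4.33×10⁶ m/s.

v = 4.33×10⁶ m/s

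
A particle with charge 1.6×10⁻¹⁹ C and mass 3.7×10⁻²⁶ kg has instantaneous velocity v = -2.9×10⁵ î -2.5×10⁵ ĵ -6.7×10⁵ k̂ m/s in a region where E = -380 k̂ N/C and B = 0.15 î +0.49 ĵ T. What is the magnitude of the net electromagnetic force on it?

v×B = (3.28×10⁵, -1.00×10⁵, -1.05×10⁵) N/C.
E + v×B = (3.28×10⁵, -1.00×10⁵, -1.05×10⁵) N/C.
F = q(E + v×B) = (1.6×10⁻¹⁹ C)·(3.28×10⁵, -1.00×10⁵, -1.05×10⁵) = (5.25×10⁻¹⁴, -1.61×10⁻¹⁴, -1.68×10⁻¹⁴) N.
|F| = 5.74×10⁻¹⁴ N.

|F| ≈ 5.74×10⁻¹⁴ N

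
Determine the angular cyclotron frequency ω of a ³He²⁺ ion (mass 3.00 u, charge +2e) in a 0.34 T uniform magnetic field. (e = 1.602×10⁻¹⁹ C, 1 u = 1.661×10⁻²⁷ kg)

ω = |q|B/m.
ω = (3.204×10⁻¹⁹)(0.34)/4.983×10⁻²⁷ ≈ 2.2×10⁷ rad/s.

ω ≈ 2.2×10⁷ rad/s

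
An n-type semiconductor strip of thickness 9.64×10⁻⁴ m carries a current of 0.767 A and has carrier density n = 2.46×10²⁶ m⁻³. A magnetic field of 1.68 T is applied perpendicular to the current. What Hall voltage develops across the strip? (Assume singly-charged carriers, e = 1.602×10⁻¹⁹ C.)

V_H = IB/(n e t).
V_H = (0.767)(1.68)/((2.46×10²⁶)(1.602×10⁻¹⁹)(9.64×10⁻⁴)) ≈ 3.39×10⁻⁵ V.

V_H ≈ 3.39×10⁻⁵ V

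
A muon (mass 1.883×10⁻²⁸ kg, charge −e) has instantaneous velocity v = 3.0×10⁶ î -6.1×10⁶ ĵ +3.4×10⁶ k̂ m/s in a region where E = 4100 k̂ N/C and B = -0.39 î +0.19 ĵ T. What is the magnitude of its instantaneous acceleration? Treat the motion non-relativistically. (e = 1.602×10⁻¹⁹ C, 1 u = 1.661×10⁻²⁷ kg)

v×B = (-6.46×10⁵, -1.33×10⁶, -1.81×10⁶) N/C.
E + v×B = (-6.46×10⁵, -1.33×10⁶, -1.80×10⁶) N/C.
F = q(E + v×B) = (−1.602×10⁻¹⁹ C)·(-6.46×10⁵, -1.33×10⁶, -1.80×10⁶) = (1.03×10⁻¹³, 2.12×10⁻¹³, 2.89×10⁻¹³) N.
|a| = |F|/m = 3.734×10⁻¹³/1.883×10⁻²⁸ ≈ 1.98×10¹⁵ m/s².

|a| ≈ 1.98×10¹⁵ m/s²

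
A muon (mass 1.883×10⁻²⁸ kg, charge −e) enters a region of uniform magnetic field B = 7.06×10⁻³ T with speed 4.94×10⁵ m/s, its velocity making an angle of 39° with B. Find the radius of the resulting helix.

v⊥ = v sinθ = 4.94×10⁵·sin39° ≈ 3.109×10⁵ m/s.
r = m v⊥/(|q|B) = (1.883×10⁻²⁸)(3.109×10⁵)/((1.602×10⁻¹⁹)(7.06×10⁻³)) ≈ 0.0518 m.

r ≈ 0.0518 m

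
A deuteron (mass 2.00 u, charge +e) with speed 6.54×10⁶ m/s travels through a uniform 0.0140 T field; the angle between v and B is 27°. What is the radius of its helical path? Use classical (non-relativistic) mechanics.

v⊥ = v sinθ = 6.54×10⁶·sin27° ≈ 2.969×10⁶ m/s.
r = m v⊥/(|q|B) = (3.322×10⁻²⁷)(2.969×10⁶)/((1.602×10⁻¹⁹)(0.0140)) ≈ 4.40 m.

r ≈ 4.40 m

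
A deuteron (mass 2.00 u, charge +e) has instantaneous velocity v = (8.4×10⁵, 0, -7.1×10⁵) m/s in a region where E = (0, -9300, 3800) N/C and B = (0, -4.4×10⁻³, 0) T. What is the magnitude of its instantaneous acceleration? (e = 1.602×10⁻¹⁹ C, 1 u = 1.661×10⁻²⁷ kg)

|a| ≈ 4.73×10¹¹ m/s²

v×B = (-3120, 0, -3700) N/C.
E + v×B = (-3120, -9300, 104) N/C.
F = q(E + v×B) = (1.602×10⁻¹⁹ C)·(-3120, -9300, 104) = (-5.00×10⁻¹⁶, -1.49×10⁻¹⁵, 1.67×10⁻¹⁷) N.
|a| = |F|/m = 1.572×10⁻¹⁵/3.322×10⁻²⁷ ≈ 4.73×10¹¹ m/s².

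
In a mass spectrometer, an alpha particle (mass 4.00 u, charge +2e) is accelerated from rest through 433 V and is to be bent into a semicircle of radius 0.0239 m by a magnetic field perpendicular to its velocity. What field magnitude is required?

v = √(2|q|V/m) = √(2·3.204×10⁻¹⁹·433/6.644×10⁻²⁷) ≈ 2.044×10⁵ m/s.
B = mv/(|q|r) = (6.644×10⁻²⁷)(2.044×10⁵)/((3.204×10⁻¹⁹)(0.0239)) ≈ 0.177 T.

B ≈ 0.177 T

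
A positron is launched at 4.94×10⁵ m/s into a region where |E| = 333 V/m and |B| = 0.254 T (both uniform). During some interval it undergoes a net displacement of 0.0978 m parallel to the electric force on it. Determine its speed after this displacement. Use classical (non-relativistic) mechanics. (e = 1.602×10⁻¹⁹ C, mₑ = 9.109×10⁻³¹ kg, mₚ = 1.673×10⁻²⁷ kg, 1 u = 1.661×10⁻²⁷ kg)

v_f ≈ 3.42×10⁶ m/s

B does no work; ΔKE = |q|E d.
½mv_f² = ½mv₀² + |q|Ed = ½(9.109×10⁻³¹)(4.94×10⁵)² + (1.602×10⁻¹⁹)(333)(0.0978) ≈ 1.111×10⁻¹⁹ J + 5.217×10⁻¹⁸ J ≈ 5.328×10⁻¹⁸ J.
v_f = √(2·5.328×10⁻¹⁸/9.109×10⁻³¹) ≈ 3.42×10⁶ m/s.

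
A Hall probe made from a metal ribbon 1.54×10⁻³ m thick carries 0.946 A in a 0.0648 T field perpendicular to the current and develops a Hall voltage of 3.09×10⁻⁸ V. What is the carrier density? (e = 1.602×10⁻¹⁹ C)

n ≈ 8.04×10²⁷ m⁻³

From V_H = IB/(n e t), n = IB/(V_H e t).
n = (0.946)(0.0648)/((3.09×10⁻⁸)(1.602×10⁻¹⁹)(1.54×10⁻³)) ≈ 8.04×10²⁷ m⁻³.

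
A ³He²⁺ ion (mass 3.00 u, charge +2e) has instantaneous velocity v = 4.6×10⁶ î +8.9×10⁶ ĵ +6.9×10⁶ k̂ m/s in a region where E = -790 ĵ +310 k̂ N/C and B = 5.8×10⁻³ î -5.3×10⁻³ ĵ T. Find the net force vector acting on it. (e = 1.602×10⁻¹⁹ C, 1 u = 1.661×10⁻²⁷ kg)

v×B = (3.66×10⁴, 4.00×10⁴, -7.60×10⁴) N/C.
E + v×B = (3.66×10⁴, 3.92×10⁴, -7.57×10⁴) N/C.
F = q(E + v×B) = (3.204×10⁻¹⁹ C)·(3.66×10⁴, 3.92×10⁴, -7.57×10⁴) = (1.17×10⁻¹⁴, 1.26×10⁻¹⁴, -2.43×10⁻¹⁴) N.

F ≈ (1.17×10⁻¹⁴, 1.26×10⁻¹⁴, -2.43×10⁻¹⁴) N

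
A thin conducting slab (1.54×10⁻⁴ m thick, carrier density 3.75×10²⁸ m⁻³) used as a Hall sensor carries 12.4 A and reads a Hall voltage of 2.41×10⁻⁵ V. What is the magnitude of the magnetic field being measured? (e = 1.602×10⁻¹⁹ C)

B ≈ 1.80 T

From V_H = IB/(n e t), B = V_H n e t / I.
B = (2.41×10⁻⁵)(3.75×10²⁸)(1.602×10⁻¹⁹)(1.54×10⁻⁴)/12.4 ≈ 1.80 T.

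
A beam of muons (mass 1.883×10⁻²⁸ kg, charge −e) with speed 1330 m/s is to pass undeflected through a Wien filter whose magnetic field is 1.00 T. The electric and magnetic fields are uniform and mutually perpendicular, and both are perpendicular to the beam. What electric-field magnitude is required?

For straight-line motion qE = qvB, so E = vB.
E = 1330 × 1.00 = 1330 V/m.

E = 1330 V/m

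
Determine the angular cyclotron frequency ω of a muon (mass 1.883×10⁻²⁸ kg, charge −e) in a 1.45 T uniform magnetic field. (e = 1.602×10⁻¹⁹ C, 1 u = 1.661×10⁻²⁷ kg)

ω ≈ 1.23×10⁹ rad/s

ω = |q|B/m.
ω = (1.602×10⁻¹⁹)(1.45)/1.883×10⁻²⁸ ≈ 1.23×10⁹ rad/s.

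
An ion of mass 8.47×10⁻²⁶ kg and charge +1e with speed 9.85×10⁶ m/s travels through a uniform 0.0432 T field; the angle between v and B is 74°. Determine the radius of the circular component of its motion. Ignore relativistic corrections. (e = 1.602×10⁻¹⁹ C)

v⊥ = v sinθ = 9.85×10⁶·sin74° ≈ 9.468×10⁶ m/s.
r = m v⊥/(|q|B) = (8.47×10⁻²⁶)(9.468×10⁶)/((1.602×10⁻¹⁹)(0.0432)) ≈ 116 m.

r ≈ 116 m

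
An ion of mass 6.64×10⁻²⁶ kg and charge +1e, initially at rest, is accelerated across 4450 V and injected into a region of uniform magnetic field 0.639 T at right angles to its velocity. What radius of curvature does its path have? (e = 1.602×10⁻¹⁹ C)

Acceleration: |q|V = ½mv² ⇒ v = √(2|q|V/m) = √(2·1.602×10⁻¹⁹·4450/6.64×10⁻²⁶) ≈ 1.465×10⁵ m/s.
In the field: r = mv/(|q|B) = (6.64×10⁻²⁶)(1.465×10⁵)/((1.602×10⁻¹⁹)(0.639)) ≈ 0.0950 m.

r ≈ 0.0950 m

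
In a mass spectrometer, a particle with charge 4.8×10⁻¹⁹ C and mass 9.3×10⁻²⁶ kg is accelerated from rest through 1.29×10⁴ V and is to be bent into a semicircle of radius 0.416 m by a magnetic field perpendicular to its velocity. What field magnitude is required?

v = √(2|q|V/m) = √(2·4.8×10⁻¹⁹·1.29×10⁴/9.3×10⁻²⁶) ≈ 3.649×10⁵ m/s.
B = mv/(|q|r) = (9.3×10⁻²⁶)(3.649×10⁵)/((4.8×10⁻¹⁹)(0.416)) ≈ 0.170 T.

B ≈ 0.170 T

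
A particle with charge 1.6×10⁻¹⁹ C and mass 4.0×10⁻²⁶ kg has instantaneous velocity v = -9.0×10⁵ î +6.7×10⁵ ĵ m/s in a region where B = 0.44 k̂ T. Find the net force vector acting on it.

F ≈ (4.72×10⁻¹⁴, 6.34×10⁻¹⁴, 0) N

v×B = (2.95×10⁵, 3.96×10⁵, 0) N/C.
F = q v×B = (1.6×10⁻¹⁹ C)·(2.95×10⁵, 3.96×10⁵, 0) = (4.72×10⁻¹⁴, 6.34×10⁻¹⁴, 0) N.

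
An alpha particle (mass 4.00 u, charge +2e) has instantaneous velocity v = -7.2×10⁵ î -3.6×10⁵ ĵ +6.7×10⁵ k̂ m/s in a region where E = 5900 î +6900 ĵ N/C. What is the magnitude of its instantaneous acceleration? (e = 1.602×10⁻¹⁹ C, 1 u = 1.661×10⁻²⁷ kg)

Only an electric field acts, so F = qE = (3.204×10⁻¹⁹ C)·(5900, 6900, 0) = (1.89×10⁻¹⁵, 2.21×10⁻¹⁵, 0) N.
|a| = |F|/m = 2.909×10⁻¹⁵/6.644×10⁻²⁷ ≈ 4.38×10¹¹ m/s².

|a| ≈ 4.38×10¹¹ m/s²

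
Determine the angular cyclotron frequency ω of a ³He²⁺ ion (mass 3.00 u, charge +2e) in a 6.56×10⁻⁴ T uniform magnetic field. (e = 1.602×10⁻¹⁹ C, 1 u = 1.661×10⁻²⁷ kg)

ω = |q|B/m.
ω = (3.204×10⁻¹⁹)(6.56×10⁻⁴)/4.983×10⁻²⁷ ≈ 4.22×10⁴ rad/s.

ω ≈ 4.22×10⁴ rad/s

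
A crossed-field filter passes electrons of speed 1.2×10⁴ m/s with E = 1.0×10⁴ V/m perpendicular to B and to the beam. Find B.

B = 0.83 T

Balance of forces in the selector: qE = qvB ⇒ B = E/v.
B = 1.0×10⁴/1.2×10⁴ = 0.83 T.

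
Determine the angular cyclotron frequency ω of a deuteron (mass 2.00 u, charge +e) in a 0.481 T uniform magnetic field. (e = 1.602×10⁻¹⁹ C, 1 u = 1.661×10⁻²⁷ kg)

ω = |q|B/m.
ω = (1.602×10⁻¹⁹)(0.481)/3.322×10⁻²⁷ ≈ 2.32×10⁷ rad/s.

ω ≈ 2.32×10⁷ rad/s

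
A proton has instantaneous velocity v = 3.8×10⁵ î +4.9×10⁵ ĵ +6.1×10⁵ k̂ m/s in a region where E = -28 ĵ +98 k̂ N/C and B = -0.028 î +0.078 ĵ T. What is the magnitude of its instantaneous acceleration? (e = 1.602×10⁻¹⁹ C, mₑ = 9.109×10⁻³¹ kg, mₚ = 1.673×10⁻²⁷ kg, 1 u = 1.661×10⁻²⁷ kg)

v×B = (-4.76×10⁴, -1.71×10⁴, 4.34×10⁴) N/C.
E + v×B = (-4.76×10⁴, -1.71×10⁴, 4.35×10⁴) N/C.
F = q(E + v×B) = (1.602×10⁻¹⁹ C)·(-4.76×10⁴, -1.71×10⁴, 4.35×10⁴) = (-7.62×10⁻¹⁵, -2.74×10⁻¹⁵, 6.96×10⁻¹⁵) N.
|a| = |F|/m = 1.068×10⁻¹⁴/1.673×10⁻²⁷ ≈ 6.38×10¹² m/s².

|a| ≈ 6.38×10¹² m/s²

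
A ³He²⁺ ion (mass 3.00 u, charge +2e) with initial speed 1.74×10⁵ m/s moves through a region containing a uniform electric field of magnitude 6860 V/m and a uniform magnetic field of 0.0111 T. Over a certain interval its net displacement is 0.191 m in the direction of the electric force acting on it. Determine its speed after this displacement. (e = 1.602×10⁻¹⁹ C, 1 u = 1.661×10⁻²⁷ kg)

B does no work; ΔKE = |q|E d.
½mv_f² = ½mv₀² + |q|Ed = ½(4.983×10⁻²⁷)(1.74×10⁵)² + (3.204×10⁻¹⁹)(6860)(0.191) ≈ 7.543×10⁻¹⁷ J + 4.198×10⁻¹⁶ J ≈ 4.952×10⁻¹⁶ J.
v_f = √(2·4.952×10⁻¹⁶/4.983×10⁻²⁷) ≈ 4.46×10⁵ m/s.

v_f ≈ 4.46×10⁵ m/s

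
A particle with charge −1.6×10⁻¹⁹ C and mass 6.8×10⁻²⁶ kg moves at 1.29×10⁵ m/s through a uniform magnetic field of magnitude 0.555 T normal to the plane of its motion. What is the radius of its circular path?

The magnetic force provides the centripetal force: |q|vB = mv²/r.
r = mv/(|q|B) = (6.8×10⁻²⁶)(1.29×10⁵)/((1.6×10⁻¹⁹)(0.555)) ≈ 0.0988 m.

r ≈ 0.0988 m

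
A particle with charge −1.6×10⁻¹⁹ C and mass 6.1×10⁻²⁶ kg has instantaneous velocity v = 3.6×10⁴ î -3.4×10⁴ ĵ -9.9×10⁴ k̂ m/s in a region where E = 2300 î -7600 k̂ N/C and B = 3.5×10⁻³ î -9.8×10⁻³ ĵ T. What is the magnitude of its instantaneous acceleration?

|a| ≈ 2.09×10¹⁰ m/s²

v×B = (-970, -346, -234) N/C.
E + v×B = (1330, -346, -7830) N/C.
F = q(E + v×B) = (−1.6×10⁻¹⁹ C)·(1330, -346, -7830) = (-2.13×10⁻¹⁶, 5.54×10⁻¹⁷, 1.25×10⁻¹⁵) N.
|a| = |F|/m = 1.273×10⁻¹⁵/6.1×10⁻²⁶ ≈ 2.09×10¹⁰ m/s².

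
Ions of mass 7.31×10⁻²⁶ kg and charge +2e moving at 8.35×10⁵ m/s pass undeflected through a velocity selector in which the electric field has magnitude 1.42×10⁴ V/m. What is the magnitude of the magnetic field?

B = 0.0170 T

Balance of forces in the selector: qE = qvB ⇒ B = E/v.
B = 1.42×10⁴/8.35×10⁵ = 0.0170 T.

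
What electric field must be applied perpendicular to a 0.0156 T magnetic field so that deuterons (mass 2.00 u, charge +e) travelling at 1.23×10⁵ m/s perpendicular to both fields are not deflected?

E = 1920 V/m

For straight-line motion qE = qvB, so E = vB.
E = 1.23×10⁵ × 0.0156 = 1920 V/m.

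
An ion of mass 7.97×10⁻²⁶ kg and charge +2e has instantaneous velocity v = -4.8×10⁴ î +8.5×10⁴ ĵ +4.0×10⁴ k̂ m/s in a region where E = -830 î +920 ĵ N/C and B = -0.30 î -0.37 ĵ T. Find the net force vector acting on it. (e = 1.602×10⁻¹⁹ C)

v×B = (1.48×10⁴, -1.20×10⁴, 4.33×10⁴) N/C.
E + v×B = (1.40×10⁴, -1.11×10⁴, 4.33×10⁴) N/C.
F = q(E + v×B) = (3.204×10⁻¹⁹ C)·(1.40×10⁴, -1.11×10⁴, 4.33×10⁴) = (4.48×10⁻¹⁵, -3.55×10⁻¹⁵, 1.39×10⁻¹⁴) N.

F ≈ (4.48×10⁻¹⁵, -3.55×10⁻¹⁵, 1.39×10⁻¹⁴) N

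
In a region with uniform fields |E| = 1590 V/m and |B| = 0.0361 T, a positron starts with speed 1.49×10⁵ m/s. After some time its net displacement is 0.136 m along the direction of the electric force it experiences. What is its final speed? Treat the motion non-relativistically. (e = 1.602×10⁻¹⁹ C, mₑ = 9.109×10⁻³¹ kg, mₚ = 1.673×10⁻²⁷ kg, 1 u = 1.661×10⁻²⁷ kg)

v_f ≈ 8.72×10⁶ m/s

B does no work; ΔKE = |q|E d.
½mv_f² = ½mv₀² + |q|Ed = ½(9.109×10⁻³¹)(1.49×10⁵)² + (1.602×10⁻¹⁹)(1590)(0.136) ≈ 1.011×10⁻²⁰ J + 3.464×10⁻¹⁷ J ≈ 3.465×10⁻¹⁷ J.
v_f = √(2·3.465×10⁻¹⁷/9.109×10⁻³¹) ≈ 8.72×10⁶ m/s.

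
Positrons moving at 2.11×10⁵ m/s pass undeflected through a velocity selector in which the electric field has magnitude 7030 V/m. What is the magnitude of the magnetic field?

Balance of forces in the selector: qE = qvB ⇒ B = E/v.
B = 7030/2.11×10⁵ = 0.0333 T.

B = 0.0333 T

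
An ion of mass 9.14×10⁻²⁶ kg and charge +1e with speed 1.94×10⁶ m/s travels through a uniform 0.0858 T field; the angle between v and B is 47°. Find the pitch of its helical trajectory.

v∥ = v cosθ = 1.94×10⁶·cos47° ≈ 1.323×10⁶ m/s.
T = 2πm/(|q|B) = 2π(9.14×10⁻²⁶)/((1.602×10⁻¹⁹)(0.0858)) ≈ 4.178×10⁻⁵ s.
pitch = v∥ T = (1.323×10⁶)(4.178×10⁻⁵) ≈ 55.3 m.

p ≈ 55.3 m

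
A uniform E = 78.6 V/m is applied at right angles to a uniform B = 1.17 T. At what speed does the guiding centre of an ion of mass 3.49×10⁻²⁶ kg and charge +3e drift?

The steady drift has the magnetic force balancing the electric force, so v_d = E/B.
v_d = 78.6/1.17 = 67.2 m/s.

v_d ≈ 67.2 m/s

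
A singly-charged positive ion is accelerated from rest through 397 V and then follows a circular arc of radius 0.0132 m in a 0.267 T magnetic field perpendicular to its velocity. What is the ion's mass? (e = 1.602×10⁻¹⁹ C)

m ≈ 2.51×10⁻²⁷ kg

Combine |q|V = ½mv² and r = mv/(|q|B): eliminate v to get m = qB²r²/(2V).
m = (1.602×10⁻¹⁹)(0.267)²(0.0132)²/(2·397) ≈ 2.51×10⁻²⁷ kg.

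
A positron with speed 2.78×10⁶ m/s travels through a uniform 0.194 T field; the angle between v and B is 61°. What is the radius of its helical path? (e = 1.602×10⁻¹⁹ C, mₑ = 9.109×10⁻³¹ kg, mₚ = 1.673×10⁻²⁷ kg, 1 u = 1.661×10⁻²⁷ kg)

v⊥ = v sinθ = 2.78×10⁶·sin61° ≈ 2.431×10⁶ m/s.
r = m v⊥/(|q|B) = (9.109×10⁻³¹)(2.431×10⁶)/((1.602×10⁻¹⁹)(0.194)) ≈ 7.13×10⁻⁵ m.

r ≈ 7.13×10⁻⁵ m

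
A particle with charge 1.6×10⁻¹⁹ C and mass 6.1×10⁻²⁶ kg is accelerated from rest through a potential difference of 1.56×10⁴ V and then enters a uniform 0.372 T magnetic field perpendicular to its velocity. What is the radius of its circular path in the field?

r ≈ 0.293 m

Acceleration: |q|V = ½mv² ⇒ v = √(2|q|V/m) = √(2·1.6×10⁻¹⁹·1.56×10⁴/6.1×10⁻²⁶) ≈ 2.861×10⁵ m/s.
In the field: r = mv/(|q|B) = (6.1×10⁻²⁶)(2.861×10⁵)/((1.6×10⁻¹⁹)(0.372)) ≈ 0.293 m.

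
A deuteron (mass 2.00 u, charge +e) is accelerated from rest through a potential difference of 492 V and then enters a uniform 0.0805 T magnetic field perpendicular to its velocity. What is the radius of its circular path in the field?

r ≈ 0.0561 m

Acceleration: |q|V = ½mv² ⇒ v = √(2|q|V/m) = √(2·1.602×10⁻¹⁹·492/3.322×10⁻²⁷) ≈ 2.178×10⁵ m/s.
In the field: r = mv/(|q|B) = (3.322×10⁻²⁷)(2.178×10⁵)/((1.602×10⁻¹⁹)(0.0805)) ≈ 0.0561 m.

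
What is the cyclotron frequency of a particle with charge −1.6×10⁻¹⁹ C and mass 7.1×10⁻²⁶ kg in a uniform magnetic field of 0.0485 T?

f ≈ 1.74×10⁴ Hz

f = |q|B/(2πm).
f = (1.6×10⁻¹⁹)(0.0485)/(2π·7.1×10⁻²⁶) ≈ 1.74×10⁴ Hz.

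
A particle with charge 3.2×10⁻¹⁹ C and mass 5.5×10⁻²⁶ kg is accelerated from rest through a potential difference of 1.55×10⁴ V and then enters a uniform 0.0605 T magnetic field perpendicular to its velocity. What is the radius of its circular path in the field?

r ≈ 1.21 m

Acceleration: |q|V = ½mv² ⇒ v = √(2|q|V/m) = √(2·3.2×10⁻¹⁹·1.55×10⁴/5.5×10⁻²⁶) ≈ 4.247×10⁵ m/s.
In the field: r = mv/(|q|B) = (5.5×10⁻²⁶)(4.247×10⁵)/((3.2×10⁻¹⁹)(0.0605)) ≈ 1.21 m.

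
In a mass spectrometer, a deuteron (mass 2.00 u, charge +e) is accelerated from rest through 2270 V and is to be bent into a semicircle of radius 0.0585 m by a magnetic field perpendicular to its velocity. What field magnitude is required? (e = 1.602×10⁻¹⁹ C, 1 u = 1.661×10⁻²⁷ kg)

v = √(2|q|V/m) = √(2·1.602×10⁻¹⁹·2270/3.322×10⁻²⁷) ≈ 4.679×10⁵ m/s.
B = mv/(|q|r) = (3.322×10⁻²⁷)(4.679×10⁵)/((1.602×10⁻¹⁹)(0.0585)) ≈ 0.166 T.

B ≈ 0.166 T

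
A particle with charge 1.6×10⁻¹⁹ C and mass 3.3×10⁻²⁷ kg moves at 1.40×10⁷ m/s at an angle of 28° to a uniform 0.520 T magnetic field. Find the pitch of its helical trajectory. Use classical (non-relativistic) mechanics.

v∥ = v cosθ = 1.40×10⁷·cos28° ≈ 1.236×10⁷ m/s.
T = 2πm/(|q|B) = 2π(3.3×10⁻²⁷)/((1.6×10⁻¹⁹)(0.520)) ≈ 2.492×10⁻⁷ s.
pitch = v∥ T = (1.236×10⁷)(2.492×10⁻⁷) ≈ 3.08 m.

p ≈ 3.08 m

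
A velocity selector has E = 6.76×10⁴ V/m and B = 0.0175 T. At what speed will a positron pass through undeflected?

Zero net Lorentz force requires |qE| = |q v×B|, i.e. E = vB.
v = E/B = 6.76×10⁴/0.0175 = 3.86×10⁶ m/s.

v = 3.86×10⁶ m/s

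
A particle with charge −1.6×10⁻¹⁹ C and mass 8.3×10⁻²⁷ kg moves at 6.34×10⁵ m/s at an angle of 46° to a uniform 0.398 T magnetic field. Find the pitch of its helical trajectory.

v∥ = v cosθ = 6.34×10⁵·cos46° ≈ 4.404×10⁵ m/s.
T = 2πm/(|q|B) = 2π(8.3×10⁻²⁷)/((1.6×10⁻¹⁹)(0.398)) ≈ 8.189×10⁻⁷ s.
pitch = v∥ T = (4.404×10⁵)(8.189×10⁻⁷) ≈ 0.361 m.

p ≈ 0.361 m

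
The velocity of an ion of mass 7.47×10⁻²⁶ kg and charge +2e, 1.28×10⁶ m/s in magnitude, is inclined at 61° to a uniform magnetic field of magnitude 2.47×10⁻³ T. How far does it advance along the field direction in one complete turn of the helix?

p ≈ 368 m

v∥ = v cosθ = 1.28×10⁶·cos61° ≈ 6.206×10⁵ m/s.
T = 2πm/(|q|B) = 2π(7.47×10⁻²⁶)/((3.204×10⁻¹⁹)(2.47×10⁻³)) ≈ 5.931×10⁻⁴ s.
pitch = v∥ T = (6.206×10⁵)(5.931×10⁻⁴) ≈ 368 m.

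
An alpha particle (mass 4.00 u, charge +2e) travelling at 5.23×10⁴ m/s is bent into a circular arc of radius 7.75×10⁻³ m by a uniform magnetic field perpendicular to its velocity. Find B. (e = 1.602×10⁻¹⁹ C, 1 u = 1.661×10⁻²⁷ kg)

From |q|vB = mv²/r, B = mv/(|q|r).
B = (6.644×10⁻²⁷)(5.23×10⁴)/((3.204×10⁻¹⁹)(7.75×10⁻³)) ≈ 0.140 T.

B ≈ 0.140 T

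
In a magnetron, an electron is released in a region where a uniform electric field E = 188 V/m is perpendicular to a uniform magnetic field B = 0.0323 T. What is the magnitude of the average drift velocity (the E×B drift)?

The E×B drift speed is v_d = E/B.
v_d = 188/0.0323 = 5820 m/s.

v_d ≈ 5820 m/s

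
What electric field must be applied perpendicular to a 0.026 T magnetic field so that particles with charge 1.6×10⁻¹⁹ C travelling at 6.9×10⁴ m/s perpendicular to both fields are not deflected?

E = 1800 V/m

For straight-line motion qE = qvB, so E = vB.
E = 6.9×10⁴ × 0.026 = 1800 V/m.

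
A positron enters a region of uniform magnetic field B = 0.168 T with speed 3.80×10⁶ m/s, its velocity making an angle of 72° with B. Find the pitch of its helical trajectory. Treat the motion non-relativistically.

v∥ = v cosθ = 3.80×10⁶·cos72° ≈ 1.174×10⁶ m/s.
T = 2πm/(|q|B) = 2π(9.109×10⁻³¹)/((1.602×10⁻¹⁹)(0.168)) ≈ 2.127×10⁻¹⁰ s.
pitch = v∥ T = (1.174×10⁶)(2.127×10⁻¹⁰) ≈ 2.50×10⁻⁴ m.

p ≈ 2.50×10⁻⁴ m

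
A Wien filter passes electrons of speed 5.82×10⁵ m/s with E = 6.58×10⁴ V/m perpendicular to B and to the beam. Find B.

B = 0.113 T

Balance of forces in the selector: qE = qvB ⇒ B = E/v.
B = 6.58×10⁴/5.82×10⁵ = 0.113 T.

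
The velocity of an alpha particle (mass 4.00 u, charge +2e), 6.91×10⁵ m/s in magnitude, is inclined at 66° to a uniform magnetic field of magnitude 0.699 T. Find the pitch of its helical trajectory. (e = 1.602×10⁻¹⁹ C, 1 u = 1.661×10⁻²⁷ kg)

p ≈ 0.0524 m

v∥ = v cosθ = 6.91×10⁵·cos66° ≈ 2.811×10⁵ m/s.
T = 2πm/(|q|B) = 2π(6.644×10⁻²⁷)/((3.204×10⁻¹⁹)(0.699)) ≈ 1.864×10⁻⁷ s.
pitch = v∥ T = (2.811×10⁵)(1.864×10⁻⁷) ≈ 0.0524 m.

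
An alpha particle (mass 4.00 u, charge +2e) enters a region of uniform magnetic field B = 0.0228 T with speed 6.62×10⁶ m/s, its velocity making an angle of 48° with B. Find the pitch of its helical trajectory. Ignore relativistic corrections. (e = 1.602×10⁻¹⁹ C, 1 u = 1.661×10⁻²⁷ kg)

p ≈ 25.3 m

v∥ = v cosθ = 6.62×10⁶·cos48° ≈ 4.430×10⁶ m/s.
T = 2πm/(|q|B) = 2π(6.644×10⁻²⁷)/((3.204×10⁻¹⁹)(0.0228)) ≈ 5.715×10⁻⁶ s.
pitch = v∥ T = (4.430×10⁶)(5.715×10⁻⁶) ≈ 25.3 m.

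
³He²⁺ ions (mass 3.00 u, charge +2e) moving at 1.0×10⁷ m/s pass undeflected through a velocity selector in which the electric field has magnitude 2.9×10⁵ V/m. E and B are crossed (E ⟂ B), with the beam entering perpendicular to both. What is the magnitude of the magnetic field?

Balance of forces in the selector: qE = qvB ⇒ B = E/v.
B = 2.9×10⁵/1.0×10⁷ = 0.029 T.

B = 0.029 T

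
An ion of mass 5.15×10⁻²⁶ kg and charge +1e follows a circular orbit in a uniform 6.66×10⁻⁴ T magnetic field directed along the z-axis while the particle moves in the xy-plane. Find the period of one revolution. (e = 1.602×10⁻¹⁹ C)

The cyclotron period depends only on m, q, B: T = 2πm/(|q|B).
T = 2π(5.15×10⁻²⁶)/((1.602×10⁻¹⁹)(6.66×10⁻⁴)) ≈ 3.03×10⁻³ s.

T ≈ 3.03×10⁻³ s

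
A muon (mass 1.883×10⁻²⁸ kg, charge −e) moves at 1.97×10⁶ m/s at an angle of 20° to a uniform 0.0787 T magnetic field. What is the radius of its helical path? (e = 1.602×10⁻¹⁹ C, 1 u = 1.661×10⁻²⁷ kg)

v⊥ = v sinθ = 1.97×10⁶·sin20° ≈ 6.738×10⁵ m/s.
r = m v⊥/(|q|B) = (1.883×10⁻²⁸)(6.738×10⁵)/((1.602×10⁻¹⁹)(0.0787)) ≈ 0.0101 m.

r ≈ 0.0101 m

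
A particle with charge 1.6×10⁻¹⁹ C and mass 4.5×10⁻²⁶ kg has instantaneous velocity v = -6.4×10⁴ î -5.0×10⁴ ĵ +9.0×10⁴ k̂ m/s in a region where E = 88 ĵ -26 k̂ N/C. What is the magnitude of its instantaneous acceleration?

|a| ≈ 3.26×10⁸ m/s²

Only an electric field acts, so F = qE = (1.6×10⁻¹⁹ C)·(0, 88.0, -26.0) = (0, 1.41×10⁻¹⁷, -4.16×10⁻¹⁸) N.
|a| = |F|/m = 1.468×10⁻¹⁷/4.5×10⁻²⁶ ≈ 3.26×10⁸ m/s².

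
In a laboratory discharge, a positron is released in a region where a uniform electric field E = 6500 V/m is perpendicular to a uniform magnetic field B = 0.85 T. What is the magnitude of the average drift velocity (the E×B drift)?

v_d ≈ 7600 m/s

In crossed fields the guiding centre drifts at v_d = |E×B|/B² = E/B, independent of charge and mass.
v_d = 6500/0.85 = 7600 m/s.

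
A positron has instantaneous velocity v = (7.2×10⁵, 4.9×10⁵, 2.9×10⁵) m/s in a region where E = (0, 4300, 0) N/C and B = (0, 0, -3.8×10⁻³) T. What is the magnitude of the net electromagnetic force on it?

v×B = (-1860, 2740, 0) N/C.
E + v×B = (-1860, 7040, 0) N/C.
F = q(E + v×B) = (1.602×10⁻¹⁹ C)·(-1860, 7040, 0) = (-2.98×10⁻¹⁶, 1.13×10⁻¹⁵, 0) N.
|F| = 1.17×10⁻¹⁵ N.

|F| ≈ 1.17×10⁻¹⁵ N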